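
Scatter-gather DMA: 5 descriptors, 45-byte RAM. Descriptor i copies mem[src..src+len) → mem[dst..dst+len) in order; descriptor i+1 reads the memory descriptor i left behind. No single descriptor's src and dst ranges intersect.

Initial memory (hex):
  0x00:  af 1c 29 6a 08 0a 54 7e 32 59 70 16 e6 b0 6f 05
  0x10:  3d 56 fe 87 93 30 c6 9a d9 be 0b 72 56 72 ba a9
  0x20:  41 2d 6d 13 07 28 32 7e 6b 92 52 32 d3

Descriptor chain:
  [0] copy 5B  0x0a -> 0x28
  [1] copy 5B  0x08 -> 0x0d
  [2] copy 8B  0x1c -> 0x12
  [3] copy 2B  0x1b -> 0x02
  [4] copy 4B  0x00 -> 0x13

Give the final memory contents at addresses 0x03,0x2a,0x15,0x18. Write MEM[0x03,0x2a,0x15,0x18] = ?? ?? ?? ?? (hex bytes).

D0: mem[0x28..0x2c] <- [70 16 e6 b0 6f]
D1: mem[0x0d..0x11] <- [32 59 70 16 e6]
D2: mem[0x12..0x19] <- [56 72 ba a9 41 2d 6d 13]
D3: mem[0x02..0x03] <- [72 56]
D4: mem[0x13..0x16] <- [af 1c 72 56]
query mem[0x03]=0x56, mem[0x2a]=0xe6, mem[0x15]=0x72, mem[0x18]=0x6d

MEM[0x03,0x2a,0x15,0x18] = 56 e6 72 6d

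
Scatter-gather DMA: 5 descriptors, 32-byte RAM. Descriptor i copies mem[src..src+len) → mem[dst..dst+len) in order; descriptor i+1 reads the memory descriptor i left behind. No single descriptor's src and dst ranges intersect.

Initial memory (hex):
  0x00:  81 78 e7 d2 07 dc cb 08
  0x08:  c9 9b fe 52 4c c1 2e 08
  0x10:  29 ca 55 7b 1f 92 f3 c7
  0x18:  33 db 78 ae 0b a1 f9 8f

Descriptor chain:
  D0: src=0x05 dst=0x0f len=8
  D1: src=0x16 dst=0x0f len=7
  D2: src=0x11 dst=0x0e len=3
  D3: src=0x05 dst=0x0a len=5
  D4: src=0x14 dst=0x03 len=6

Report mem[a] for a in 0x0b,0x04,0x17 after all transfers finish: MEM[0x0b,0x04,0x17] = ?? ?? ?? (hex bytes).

MEM[0x0b,0x04,0x17] = cb 0b c7

#0 dst[0x0f+8] := {0xdc,0xcb,0x08,0xc9,0x9b,0xfe,0x52,0x4c}
#1 dst[0x0f+7] := {0x4c,0xc7,0x33,0xdb,0x78,0xae,0x0b}
#2 dst[0x0e+3] := {0x33,0xdb,0x78}
#3 dst[0x0a+5] := {0xdc,0xcb,0x08,0xc9,0x9b}
#4 dst[0x03+6] := {0xae,0x0b,0x4c,0xc7,0x33,0xdb}
query mem[0x0b]=0xcb, mem[0x04]=0x0b, mem[0x17]=0xc7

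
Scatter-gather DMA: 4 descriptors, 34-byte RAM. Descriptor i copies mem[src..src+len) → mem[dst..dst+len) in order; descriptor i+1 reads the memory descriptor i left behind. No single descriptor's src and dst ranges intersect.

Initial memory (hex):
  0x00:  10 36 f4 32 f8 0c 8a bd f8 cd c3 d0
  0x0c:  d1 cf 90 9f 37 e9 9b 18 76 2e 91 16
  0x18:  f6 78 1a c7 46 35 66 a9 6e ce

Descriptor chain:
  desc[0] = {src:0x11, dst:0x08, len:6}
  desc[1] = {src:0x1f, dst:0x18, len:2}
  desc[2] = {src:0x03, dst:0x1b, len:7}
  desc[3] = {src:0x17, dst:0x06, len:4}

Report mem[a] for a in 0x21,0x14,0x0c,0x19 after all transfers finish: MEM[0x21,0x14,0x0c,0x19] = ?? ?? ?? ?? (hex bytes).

MEM[0x21,0x14,0x0c,0x19] = 9b 76 2e 6e

D0: mem[0x08..0x0d] <- [e9 9b 18 76 2e 91]
D1: mem[0x18..0x19] <- [a9 6e]
D2: mem[0x1b..0x21] <- [32 f8 0c 8a bd e9 9b]
D3: mem[0x06..0x09] <- [16 a9 6e 1a]
query mem[0x21]=0x9b, mem[0x14]=0x76, mem[0x0c]=0x2e, mem[0x19]=0x6e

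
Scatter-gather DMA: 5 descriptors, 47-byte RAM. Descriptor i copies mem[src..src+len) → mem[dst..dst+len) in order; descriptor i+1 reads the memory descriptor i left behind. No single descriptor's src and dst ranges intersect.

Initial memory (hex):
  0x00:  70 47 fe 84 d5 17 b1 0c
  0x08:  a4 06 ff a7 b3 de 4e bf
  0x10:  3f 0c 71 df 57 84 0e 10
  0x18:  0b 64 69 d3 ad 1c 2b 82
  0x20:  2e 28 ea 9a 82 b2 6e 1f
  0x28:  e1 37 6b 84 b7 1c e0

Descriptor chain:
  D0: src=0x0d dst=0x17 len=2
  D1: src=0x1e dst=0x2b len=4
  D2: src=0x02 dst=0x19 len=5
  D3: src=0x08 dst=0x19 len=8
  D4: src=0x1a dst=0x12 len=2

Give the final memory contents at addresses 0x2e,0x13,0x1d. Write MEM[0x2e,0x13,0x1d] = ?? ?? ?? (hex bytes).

MEM[0x2e,0x13,0x1d] = 28 ff b3

  after D0: wrote 2B at 0x17 = de4e
  after D1: wrote 4B at 0x2b = 2b822e28
  after D2: wrote 5B at 0x19 = fe84d517b1
  after D3: wrote 8B at 0x19 = a406ffa7b3de4ebf
  after D4: wrote 2B at 0x12 = 06ff
query mem[0x2e]=0x28, mem[0x13]=0xff, mem[0x1d]=0xb3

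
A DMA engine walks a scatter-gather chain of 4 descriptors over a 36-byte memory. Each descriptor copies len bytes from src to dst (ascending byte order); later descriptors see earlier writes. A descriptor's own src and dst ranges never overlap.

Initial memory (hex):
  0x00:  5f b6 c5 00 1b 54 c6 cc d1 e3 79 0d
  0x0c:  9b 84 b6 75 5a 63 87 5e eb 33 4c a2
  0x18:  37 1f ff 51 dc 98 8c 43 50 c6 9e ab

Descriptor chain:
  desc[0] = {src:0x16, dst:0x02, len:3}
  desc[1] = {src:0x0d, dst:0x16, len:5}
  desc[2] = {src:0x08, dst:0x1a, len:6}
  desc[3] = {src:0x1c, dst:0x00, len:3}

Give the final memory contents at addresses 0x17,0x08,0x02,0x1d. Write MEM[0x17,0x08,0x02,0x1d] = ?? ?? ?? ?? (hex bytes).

MEM[0x17,0x08,0x02,0x1d] = b6 d1 9b 0d

#0 dst[0x02+3] := {0x4c,0xa2,0x37}
#1 dst[0x16+5] := {0x84,0xb6,0x75,0x5a,0x63}
#2 dst[0x1a+6] := {0xd1,0xe3,0x79,0x0d,0x9b,0x84}
#3 dst[0x00+3] := {0x79,0x0d,0x9b}
query mem[0x17]=0xb6, mem[0x08]=0xd1, mem[0x02]=0x9b, mem[0x1d]=0x0d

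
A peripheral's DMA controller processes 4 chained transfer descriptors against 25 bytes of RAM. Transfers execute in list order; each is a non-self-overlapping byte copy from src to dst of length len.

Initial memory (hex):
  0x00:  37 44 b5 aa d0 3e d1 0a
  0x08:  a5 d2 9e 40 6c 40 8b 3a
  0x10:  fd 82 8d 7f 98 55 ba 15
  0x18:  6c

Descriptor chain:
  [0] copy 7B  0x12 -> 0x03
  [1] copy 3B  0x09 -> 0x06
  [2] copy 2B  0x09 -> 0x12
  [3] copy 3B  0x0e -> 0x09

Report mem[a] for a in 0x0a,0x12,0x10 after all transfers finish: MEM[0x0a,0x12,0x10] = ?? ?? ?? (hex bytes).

#0 dst[0x03+7] := {0x8d,0x7f,0x98,0x55,0xba,0x15,0x6c}
#1 dst[0x06+3] := {0x6c,0x9e,0x40}
#2 dst[0x12+2] := {0x6c,0x9e}
#3 dst[0x09+3] := {0x8b,0x3a,0xfd}
query mem[0x0a]=0x3a, mem[0x12]=0x6c, mem[0x10]=0xfd

MEM[0x0a,0x12,0x10] = 3a 6c fd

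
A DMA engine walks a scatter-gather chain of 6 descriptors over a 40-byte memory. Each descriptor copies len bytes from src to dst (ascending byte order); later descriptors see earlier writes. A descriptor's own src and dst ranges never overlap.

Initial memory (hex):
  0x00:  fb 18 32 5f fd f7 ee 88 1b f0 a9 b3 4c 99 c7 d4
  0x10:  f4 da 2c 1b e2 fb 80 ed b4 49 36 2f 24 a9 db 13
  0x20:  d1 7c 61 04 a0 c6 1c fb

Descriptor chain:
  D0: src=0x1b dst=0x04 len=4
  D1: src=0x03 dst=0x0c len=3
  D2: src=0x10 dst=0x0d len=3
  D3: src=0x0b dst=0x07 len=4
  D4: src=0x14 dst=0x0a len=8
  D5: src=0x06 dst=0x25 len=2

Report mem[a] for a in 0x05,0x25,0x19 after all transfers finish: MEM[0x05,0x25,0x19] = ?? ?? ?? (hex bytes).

MEM[0x05,0x25,0x19] = 24 a9 49

  after D0: wrote 4B at 0x04 = 2f24a9db
  after D1: wrote 3B at 0x0c = 5f2f24
  after D2: wrote 3B at 0x0d = f4da2c
  after D3: wrote 4B at 0x07 = b35ff4da
  after D4: wrote 8B at 0x0a = e2fb80edb449362f
  after D5: wrote 2B at 0x25 = a9b3
query mem[0x05]=0x24, mem[0x25]=0xa9, mem[0x19]=0x49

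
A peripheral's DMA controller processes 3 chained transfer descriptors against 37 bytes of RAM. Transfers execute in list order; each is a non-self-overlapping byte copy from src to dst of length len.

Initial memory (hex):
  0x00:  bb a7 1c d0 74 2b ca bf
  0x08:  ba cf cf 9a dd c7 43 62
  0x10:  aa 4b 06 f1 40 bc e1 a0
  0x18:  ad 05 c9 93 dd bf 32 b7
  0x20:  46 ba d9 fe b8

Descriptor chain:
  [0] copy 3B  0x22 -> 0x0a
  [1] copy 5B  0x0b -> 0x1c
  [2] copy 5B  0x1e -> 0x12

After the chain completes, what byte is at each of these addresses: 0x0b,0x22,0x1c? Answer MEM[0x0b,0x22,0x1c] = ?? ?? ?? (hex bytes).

#0 dst[0x0a+3] := {0xd9,0xfe,0xb8}
#1 dst[0x1c+5] := {0xfe,0xb8,0xc7,0x43,0x62}
#2 dst[0x12+5] := {0xc7,0x43,0x62,0xba,0xd9}
query mem[0x0b]=0xfe, mem[0x22]=0xd9, mem[0x1c]=0xfe

MEM[0x0b,0x22,0x1c] = fe d9 fe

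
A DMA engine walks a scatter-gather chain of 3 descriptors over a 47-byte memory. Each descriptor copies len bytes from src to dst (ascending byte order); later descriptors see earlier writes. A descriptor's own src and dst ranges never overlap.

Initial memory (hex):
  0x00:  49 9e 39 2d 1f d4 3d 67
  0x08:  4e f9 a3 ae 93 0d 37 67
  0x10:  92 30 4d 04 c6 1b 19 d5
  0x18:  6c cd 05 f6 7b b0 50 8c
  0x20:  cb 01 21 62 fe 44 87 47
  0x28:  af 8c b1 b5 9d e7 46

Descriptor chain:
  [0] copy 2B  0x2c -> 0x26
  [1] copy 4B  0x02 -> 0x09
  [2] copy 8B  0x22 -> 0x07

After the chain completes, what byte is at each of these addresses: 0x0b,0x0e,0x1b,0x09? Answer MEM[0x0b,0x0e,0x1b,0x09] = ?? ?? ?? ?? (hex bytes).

  after D0: wrote 2B at 0x26 = 9de7
  after D1: wrote 4B at 0x09 = 392d1fd4
  after D2: wrote 8B at 0x07 = 2162fe449de7af8c
query mem[0x0b]=0x9d, mem[0x0e]=0x8c, mem[0x1b]=0xf6, mem[0x09]=0xfe

MEM[0x0b,0x0e,0x1b,0x09] = 9d 8c f6 fe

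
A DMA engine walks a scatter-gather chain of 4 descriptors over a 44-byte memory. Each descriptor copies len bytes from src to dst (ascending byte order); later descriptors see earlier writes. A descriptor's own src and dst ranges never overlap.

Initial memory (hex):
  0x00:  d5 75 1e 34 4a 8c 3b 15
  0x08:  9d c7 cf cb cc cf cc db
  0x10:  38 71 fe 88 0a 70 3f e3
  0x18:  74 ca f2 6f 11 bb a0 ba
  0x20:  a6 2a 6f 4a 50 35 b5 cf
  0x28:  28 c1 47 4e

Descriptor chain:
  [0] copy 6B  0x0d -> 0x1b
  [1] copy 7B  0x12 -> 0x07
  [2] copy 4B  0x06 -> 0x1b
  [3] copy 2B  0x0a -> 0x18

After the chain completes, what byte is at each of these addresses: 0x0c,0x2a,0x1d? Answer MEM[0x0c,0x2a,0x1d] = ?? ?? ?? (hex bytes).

  after D0: wrote 6B at 0x1b = cfccdb3871fe
  after D1: wrote 7B at 0x07 = fe880a703fe374
  after D2: wrote 4B at 0x1b = 3bfe880a
  after D3: wrote 2B at 0x18 = 703f
query mem[0x0c]=0xe3, mem[0x2a]=0x47, mem[0x1d]=0x88

MEM[0x0c,0x2a,0x1d] = e3 47 88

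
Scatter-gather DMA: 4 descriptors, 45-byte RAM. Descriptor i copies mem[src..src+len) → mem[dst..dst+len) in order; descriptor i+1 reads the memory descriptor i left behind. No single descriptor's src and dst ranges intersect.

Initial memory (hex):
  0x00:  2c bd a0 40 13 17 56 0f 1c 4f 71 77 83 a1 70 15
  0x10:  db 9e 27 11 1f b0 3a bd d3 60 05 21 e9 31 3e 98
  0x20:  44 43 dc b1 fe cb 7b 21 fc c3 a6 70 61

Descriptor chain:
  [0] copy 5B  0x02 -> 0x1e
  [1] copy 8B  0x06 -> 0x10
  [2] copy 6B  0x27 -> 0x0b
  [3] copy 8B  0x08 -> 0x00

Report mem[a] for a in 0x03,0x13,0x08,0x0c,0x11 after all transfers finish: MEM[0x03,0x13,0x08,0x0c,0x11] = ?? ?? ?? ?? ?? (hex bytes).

  after D0: wrote 5B at 0x1e = a040131756
  after D1: wrote 8B at 0x10 = 560f1c4f717783a1
  after D2: wrote 6B at 0x0b = 21fcc3a67061
  after D3: wrote 8B at 0x00 = 1c4f7121fcc3a670
query mem[0x03]=0x21, mem[0x13]=0x4f, mem[0x08]=0x1c, mem[0x0c]=0xfc, mem[0x11]=0x0f

MEM[0x03,0x13,0x08,0x0c,0x11] = 21 4f 1c fc 0f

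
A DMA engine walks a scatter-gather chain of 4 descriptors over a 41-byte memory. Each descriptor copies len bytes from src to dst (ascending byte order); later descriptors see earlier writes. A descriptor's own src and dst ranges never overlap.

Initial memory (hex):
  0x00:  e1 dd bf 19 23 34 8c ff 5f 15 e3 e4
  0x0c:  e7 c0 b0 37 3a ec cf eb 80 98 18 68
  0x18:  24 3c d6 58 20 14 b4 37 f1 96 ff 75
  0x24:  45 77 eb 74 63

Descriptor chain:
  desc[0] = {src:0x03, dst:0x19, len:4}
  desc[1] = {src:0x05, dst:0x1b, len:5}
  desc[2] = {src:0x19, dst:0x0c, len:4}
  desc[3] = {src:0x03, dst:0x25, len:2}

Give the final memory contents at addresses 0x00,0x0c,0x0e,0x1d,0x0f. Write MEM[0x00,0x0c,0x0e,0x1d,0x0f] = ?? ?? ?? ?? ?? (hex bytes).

MEM[0x00,0x0c,0x0e,0x1d,0x0f] = e1 19 34 ff 8c

  after D0: wrote 4B at 0x19 = 1923348c
  after D1: wrote 5B at 0x1b = 348cff5f15
  after D2: wrote 4B at 0x0c = 1923348c
  after D3: wrote 2B at 0x25 = 1923
query mem[0x00]=0xe1, mem[0x0c]=0x19, mem[0x0e]=0x34, mem[0x1d]=0xff, mem[0x0f]=0x8c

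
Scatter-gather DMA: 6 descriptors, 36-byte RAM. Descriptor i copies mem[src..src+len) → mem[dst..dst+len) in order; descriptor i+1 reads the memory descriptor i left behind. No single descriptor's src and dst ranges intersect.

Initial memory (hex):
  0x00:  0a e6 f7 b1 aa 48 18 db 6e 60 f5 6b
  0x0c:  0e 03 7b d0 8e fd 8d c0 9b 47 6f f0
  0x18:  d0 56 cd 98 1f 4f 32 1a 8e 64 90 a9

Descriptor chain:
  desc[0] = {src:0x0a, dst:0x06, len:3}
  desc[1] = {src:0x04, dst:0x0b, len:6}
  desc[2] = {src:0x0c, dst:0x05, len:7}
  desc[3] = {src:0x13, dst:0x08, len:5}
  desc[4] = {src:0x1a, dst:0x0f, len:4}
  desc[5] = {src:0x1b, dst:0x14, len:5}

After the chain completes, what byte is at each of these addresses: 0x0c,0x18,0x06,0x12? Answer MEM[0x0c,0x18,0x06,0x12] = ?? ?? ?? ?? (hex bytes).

MEM[0x0c,0x18,0x06,0x12] = f0 1a f5 4f

D0: mem[0x06..0x08] <- [f5 6b 0e]
D1: mem[0x0b..0x10] <- [aa 48 f5 6b 0e 60]
D2: mem[0x05..0x0b] <- [48 f5 6b 0e 60 fd 8d]
D3: mem[0x08..0x0c] <- [c0 9b 47 6f f0]
D4: mem[0x0f..0x12] <- [cd 98 1f 4f]
D5: mem[0x14..0x18] <- [98 1f 4f 32 1a]
query mem[0x0c]=0xf0, mem[0x18]=0x1a, mem[0x06]=0xf5, mem[0x12]=0x4f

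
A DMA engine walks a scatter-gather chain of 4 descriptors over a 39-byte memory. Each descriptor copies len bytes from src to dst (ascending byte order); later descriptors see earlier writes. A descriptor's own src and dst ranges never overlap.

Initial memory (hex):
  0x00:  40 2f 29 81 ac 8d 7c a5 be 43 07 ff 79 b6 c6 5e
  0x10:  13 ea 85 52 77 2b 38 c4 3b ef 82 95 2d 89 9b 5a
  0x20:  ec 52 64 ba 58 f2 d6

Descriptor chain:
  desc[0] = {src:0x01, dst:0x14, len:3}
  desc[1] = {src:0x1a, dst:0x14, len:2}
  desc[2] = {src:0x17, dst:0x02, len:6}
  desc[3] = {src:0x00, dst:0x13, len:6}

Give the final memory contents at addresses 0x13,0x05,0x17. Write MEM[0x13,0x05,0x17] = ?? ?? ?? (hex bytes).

MEM[0x13,0x05,0x17] = 40 82 ef

D0: mem[0x14..0x16] <- [2f 29 81]
D1: mem[0x14..0x15] <- [82 95]
D2: mem[0x02..0x07] <- [c4 3b ef 82 95 2d]
D3: mem[0x13..0x18] <- [40 2f c4 3b ef 82]
query mem[0x13]=0x40, mem[0x05]=0x82, mem[0x17]=0xef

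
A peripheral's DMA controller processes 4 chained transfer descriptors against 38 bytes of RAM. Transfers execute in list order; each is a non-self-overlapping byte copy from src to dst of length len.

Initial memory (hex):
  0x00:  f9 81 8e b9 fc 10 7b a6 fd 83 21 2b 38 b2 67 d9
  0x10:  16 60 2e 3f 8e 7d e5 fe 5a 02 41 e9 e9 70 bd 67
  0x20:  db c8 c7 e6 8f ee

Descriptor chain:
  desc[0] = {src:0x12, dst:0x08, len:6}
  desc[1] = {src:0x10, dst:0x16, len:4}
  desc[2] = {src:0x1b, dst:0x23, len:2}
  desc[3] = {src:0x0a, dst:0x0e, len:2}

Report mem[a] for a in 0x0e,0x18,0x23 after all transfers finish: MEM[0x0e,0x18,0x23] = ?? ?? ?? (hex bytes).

MEM[0x0e,0x18,0x23] = 8e 2e e9

D0: mem[0x08..0x0d] <- [2e 3f 8e 7d e5 fe]
D1: mem[0x16..0x19] <- [16 60 2e 3f]
D2: mem[0x23..0x24] <- [e9 e9]
D3: mem[0x0e..0x0f] <- [8e 7d]
query mem[0x0e]=0x8e, mem[0x18]=0x2e, mem[0x23]=0xe9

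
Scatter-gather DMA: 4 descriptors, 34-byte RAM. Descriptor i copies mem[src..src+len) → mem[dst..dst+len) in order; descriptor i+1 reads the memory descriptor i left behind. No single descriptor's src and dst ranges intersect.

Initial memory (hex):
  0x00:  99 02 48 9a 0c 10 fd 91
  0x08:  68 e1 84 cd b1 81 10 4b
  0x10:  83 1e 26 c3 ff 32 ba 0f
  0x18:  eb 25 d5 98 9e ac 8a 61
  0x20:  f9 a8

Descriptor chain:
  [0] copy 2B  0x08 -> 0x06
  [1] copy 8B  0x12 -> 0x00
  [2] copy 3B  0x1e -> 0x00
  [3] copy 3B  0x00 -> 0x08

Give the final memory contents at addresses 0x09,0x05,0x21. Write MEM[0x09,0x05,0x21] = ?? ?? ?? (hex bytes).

[0] 0x08->0x06 len=2 : 68 e1
[1] 0x12->0x00 len=8 : 26 c3 ff 32 ba 0f eb 25
[2] 0x1e->0x00 len=3 : 8a 61 f9
[3] 0x00->0x08 len=3 : 8a 61 f9
query mem[0x09]=0x61, mem[0x05]=0x0f, mem[0x21]=0xa8

MEM[0x09,0x05,0x21] = 61 0f a8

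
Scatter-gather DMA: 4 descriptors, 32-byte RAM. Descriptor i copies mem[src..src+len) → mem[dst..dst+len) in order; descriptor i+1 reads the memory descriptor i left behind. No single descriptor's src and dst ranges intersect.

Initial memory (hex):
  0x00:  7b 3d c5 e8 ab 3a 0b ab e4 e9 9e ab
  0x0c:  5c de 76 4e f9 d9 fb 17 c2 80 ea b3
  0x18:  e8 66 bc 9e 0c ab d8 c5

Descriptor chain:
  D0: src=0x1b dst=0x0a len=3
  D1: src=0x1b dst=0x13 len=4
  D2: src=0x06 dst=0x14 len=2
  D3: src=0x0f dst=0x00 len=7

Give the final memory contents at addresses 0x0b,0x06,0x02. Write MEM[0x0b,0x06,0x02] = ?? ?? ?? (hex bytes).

[0] 0x1b->0x0a len=3 : 9e 0c ab
[1] 0x1b->0x13 len=4 : 9e 0c ab d8
[2] 0x06->0x14 len=2 : 0b ab
[3] 0x0f->0x00 len=7 : 4e f9 d9 fb 9e 0b ab
query mem[0x0b]=0x0c, mem[0x06]=0xab, mem[0x02]=0xd9

MEM[0x0b,0x06,0x02] = 0c ab d9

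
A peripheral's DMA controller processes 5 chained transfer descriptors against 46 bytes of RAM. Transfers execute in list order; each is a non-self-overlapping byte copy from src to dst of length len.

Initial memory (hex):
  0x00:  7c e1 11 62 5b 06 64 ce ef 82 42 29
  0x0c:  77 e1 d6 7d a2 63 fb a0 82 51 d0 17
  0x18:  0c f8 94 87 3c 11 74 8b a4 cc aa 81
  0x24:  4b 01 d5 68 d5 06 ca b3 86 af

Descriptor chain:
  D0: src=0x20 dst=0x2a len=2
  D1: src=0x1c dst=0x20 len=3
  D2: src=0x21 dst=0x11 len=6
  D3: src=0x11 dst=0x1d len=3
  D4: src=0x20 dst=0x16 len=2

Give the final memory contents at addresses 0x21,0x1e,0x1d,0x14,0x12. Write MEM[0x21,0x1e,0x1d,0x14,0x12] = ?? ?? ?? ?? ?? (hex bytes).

MEM[0x21,0x1e,0x1d,0x14,0x12] = 11 74 11 4b 74

#0 dst[0x2a+2] := {0xa4,0xcc}
#1 dst[0x20+3] := {0x3c,0x11,0x74}
#2 dst[0x11+6] := {0x11,0x74,0x81,0x4b,0x01,0xd5}
#3 dst[0x1d+3] := {0x11,0x74,0x81}
#4 dst[0x16+2] := {0x3c,0x11}
query mem[0x21]=0x11, mem[0x1e]=0x74, mem[0x1d]=0x11, mem[0x14]=0x4b, mem[0x12]=0x74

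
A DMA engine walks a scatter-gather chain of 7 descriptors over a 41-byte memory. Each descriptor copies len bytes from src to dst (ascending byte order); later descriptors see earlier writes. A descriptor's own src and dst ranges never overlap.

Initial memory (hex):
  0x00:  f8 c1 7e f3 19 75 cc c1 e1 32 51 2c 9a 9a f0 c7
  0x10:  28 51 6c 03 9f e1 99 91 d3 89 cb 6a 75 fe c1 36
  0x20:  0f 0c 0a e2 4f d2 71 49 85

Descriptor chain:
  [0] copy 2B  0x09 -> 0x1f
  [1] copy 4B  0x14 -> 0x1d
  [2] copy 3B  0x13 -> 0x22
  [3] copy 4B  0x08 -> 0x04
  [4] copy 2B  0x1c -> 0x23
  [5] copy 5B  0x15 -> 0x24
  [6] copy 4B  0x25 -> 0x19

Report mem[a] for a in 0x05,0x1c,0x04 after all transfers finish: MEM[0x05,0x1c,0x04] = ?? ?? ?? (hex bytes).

MEM[0x05,0x1c,0x04] = 32 89 e1

[0] 0x09->0x1f len=2 : 32 51
[1] 0x14->0x1d len=4 : 9f e1 99 91
[2] 0x13->0x22 len=3 : 03 9f e1
[3] 0x08->0x04 len=4 : e1 32 51 2c
[4] 0x1c->0x23 len=2 : 75 9f
[5] 0x15->0x24 len=5 : e1 99 91 d3 89
[6] 0x25->0x19 len=4 : 99 91 d3 89
query mem[0x05]=0x32, mem[0x1c]=0x89, mem[0x04]=0xe1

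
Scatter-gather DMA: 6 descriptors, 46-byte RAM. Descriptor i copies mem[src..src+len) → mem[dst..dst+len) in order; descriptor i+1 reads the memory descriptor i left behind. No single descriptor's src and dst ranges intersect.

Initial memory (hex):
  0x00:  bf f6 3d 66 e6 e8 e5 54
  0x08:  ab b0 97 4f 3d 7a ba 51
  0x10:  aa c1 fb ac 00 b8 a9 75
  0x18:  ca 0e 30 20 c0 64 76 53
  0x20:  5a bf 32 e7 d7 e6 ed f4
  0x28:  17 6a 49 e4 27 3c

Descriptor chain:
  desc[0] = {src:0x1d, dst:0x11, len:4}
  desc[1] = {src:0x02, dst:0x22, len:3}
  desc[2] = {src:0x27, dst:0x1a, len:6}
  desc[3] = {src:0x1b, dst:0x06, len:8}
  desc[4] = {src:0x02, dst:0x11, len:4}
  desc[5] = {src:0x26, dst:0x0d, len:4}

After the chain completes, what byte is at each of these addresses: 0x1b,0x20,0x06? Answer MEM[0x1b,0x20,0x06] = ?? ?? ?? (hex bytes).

D0: mem[0x11..0x14] <- [64 76 53 5a]
D1: mem[0x22..0x24] <- [3d 66 e6]
D2: mem[0x1a..0x1f] <- [f4 17 6a 49 e4 27]
D3: mem[0x06..0x0d] <- [17 6a 49 e4 27 5a bf 3d]
D4: mem[0x11..0x14] <- [3d 66 e6 e8]
D5: mem[0x0d..0x10] <- [ed f4 17 6a]
query mem[0x1b]=0x17, mem[0x20]=0x5a, mem[0x06]=0x17

MEM[0x1b,0x20,0x06] = 17 5a 17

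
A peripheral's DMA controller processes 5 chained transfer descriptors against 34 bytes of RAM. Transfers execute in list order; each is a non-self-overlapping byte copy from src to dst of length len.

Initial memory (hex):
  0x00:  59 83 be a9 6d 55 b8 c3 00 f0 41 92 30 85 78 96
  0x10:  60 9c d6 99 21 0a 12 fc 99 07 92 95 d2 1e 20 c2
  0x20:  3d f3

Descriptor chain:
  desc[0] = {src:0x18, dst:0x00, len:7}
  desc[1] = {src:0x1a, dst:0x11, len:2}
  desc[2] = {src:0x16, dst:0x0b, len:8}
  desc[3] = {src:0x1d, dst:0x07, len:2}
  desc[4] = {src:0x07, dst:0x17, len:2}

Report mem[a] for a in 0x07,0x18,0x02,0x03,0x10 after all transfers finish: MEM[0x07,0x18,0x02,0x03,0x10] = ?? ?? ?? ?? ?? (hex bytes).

#0 dst[0x00+7] := {0x99,0x07,0x92,0x95,0xd2,0x1e,0x20}
#1 dst[0x11+2] := {0x92,0x95}
#2 dst[0x0b+8] := {0x12,0xfc,0x99,0x07,0x92,0x95,0xd2,0x1e}
#3 dst[0x07+2] := {0x1e,0x20}
#4 dst[0x17+2] := {0x1e,0x20}
query mem[0x07]=0x1e, mem[0x18]=0x20, mem[0x02]=0x92, mem[0x03]=0x95, mem[0x10]=0x95

MEM[0x07,0x18,0x02,0x03,0x10] = 1e 20 92 95 95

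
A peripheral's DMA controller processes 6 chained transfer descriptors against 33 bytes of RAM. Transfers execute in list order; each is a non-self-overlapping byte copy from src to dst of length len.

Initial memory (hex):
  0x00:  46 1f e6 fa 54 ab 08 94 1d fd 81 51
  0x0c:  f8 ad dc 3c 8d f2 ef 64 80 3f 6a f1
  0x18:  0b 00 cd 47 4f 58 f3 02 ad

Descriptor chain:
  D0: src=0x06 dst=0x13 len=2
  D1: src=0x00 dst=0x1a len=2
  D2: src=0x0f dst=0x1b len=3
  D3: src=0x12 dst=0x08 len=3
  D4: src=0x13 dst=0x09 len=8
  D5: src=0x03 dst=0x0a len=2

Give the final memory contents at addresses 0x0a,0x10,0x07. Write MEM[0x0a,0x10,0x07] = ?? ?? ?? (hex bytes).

  after D0: wrote 2B at 0x13 = 0894
  after D1: wrote 2B at 0x1a = 461f
  after D2: wrote 3B at 0x1b = 3c8df2
  after D3: wrote 3B at 0x08 = ef0894
  after D4: wrote 8B at 0x09 = 08943f6af10b0046
  after D5: wrote 2B at 0x0a = fa54
query mem[0x0a]=0xfa, mem[0x10]=0x46, mem[0x07]=0x94

MEM[0x0a,0x10,0x07] = fa 46 94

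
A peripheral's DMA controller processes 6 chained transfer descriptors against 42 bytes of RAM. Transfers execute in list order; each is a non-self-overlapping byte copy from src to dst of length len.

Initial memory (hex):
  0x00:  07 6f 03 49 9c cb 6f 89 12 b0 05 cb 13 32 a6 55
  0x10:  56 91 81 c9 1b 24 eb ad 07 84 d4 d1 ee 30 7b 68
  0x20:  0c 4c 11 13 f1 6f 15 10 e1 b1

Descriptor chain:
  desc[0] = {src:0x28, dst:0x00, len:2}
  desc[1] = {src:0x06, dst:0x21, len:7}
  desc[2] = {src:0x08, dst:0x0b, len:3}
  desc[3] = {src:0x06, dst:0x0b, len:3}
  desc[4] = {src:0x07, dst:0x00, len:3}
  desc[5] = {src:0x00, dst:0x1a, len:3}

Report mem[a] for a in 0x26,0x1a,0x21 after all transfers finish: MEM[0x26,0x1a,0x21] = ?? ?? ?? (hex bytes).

MEM[0x26,0x1a,0x21] = cb 89 6f

  after D0: wrote 2B at 0x00 = e1b1
  after D1: wrote 7B at 0x21 = 6f8912b005cb13
  after D2: wrote 3B at 0x0b = 12b005
  after D3: wrote 3B at 0x0b = 6f8912
  after D4: wrote 3B at 0x00 = 8912b0
  after D5: wrote 3B at 0x1a = 8912b0
query mem[0x26]=0xcb, mem[0x1a]=0x89, mem[0x21]=0x6f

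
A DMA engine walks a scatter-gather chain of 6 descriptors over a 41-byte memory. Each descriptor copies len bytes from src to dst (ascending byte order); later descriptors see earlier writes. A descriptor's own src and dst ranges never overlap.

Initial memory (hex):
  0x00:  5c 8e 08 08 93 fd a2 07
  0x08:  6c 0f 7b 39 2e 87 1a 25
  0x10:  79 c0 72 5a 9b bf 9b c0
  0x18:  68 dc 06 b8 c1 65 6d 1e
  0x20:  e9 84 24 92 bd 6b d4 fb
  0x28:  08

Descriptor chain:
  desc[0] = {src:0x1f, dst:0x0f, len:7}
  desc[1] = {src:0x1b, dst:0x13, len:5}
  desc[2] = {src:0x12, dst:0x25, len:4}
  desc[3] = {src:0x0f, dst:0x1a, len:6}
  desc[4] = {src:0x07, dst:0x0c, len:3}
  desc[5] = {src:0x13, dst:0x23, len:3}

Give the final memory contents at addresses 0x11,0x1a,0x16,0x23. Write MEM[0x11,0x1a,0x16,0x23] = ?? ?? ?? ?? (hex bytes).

D0: mem[0x0f..0x15] <- [1e e9 84 24 92 bd 6b]
D1: mem[0x13..0x17] <- [b8 c1 65 6d 1e]
D2: mem[0x25..0x28] <- [24 b8 c1 65]
D3: mem[0x1a..0x1f] <- [1e e9 84 24 b8 c1]
D4: mem[0x0c..0x0e] <- [07 6c 0f]
D5: mem[0x23..0x25] <- [b8 c1 65]
query mem[0x11]=0x84, mem[0x1a]=0x1e, mem[0x16]=0x6d, mem[0x23]=0xb8

MEM[0x11,0x1a,0x16,0x23] = 84 1e 6d b8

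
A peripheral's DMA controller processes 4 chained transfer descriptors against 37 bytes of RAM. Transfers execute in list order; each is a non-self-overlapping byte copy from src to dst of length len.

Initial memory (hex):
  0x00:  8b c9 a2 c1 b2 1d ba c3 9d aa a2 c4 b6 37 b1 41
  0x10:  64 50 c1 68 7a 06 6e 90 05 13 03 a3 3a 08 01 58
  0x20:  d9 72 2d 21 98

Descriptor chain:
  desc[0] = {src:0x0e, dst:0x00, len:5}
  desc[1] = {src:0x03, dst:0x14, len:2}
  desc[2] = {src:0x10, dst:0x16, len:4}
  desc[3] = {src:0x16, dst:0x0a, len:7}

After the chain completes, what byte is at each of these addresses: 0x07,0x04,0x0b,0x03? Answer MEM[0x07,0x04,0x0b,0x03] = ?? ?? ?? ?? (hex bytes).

MEM[0x07,0x04,0x0b,0x03] = c3 c1 50 50

  after D0: wrote 5B at 0x00 = b1416450c1
  after D1: wrote 2B at 0x14 = 50c1
  after D2: wrote 4B at 0x16 = 6450c168
  after D3: wrote 7B at 0x0a = 6450c16803a33a
query mem[0x07]=0xc3, mem[0x04]=0xc1, mem[0x0b]=0x50, mem[0x03]=0x50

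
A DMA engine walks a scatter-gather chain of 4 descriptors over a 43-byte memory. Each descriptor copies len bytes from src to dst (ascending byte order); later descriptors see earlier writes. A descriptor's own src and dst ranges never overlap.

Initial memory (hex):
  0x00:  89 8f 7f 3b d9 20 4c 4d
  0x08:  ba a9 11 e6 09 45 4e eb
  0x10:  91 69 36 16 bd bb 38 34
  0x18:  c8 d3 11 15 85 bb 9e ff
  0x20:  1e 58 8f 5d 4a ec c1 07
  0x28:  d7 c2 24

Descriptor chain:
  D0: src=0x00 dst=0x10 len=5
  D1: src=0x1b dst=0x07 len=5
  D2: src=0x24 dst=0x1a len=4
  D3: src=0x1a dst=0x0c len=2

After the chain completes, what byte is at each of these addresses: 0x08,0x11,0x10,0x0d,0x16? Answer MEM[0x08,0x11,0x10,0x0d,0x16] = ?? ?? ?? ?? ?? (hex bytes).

  after D0: wrote 5B at 0x10 = 898f7f3bd9
  after D1: wrote 5B at 0x07 = 1585bb9eff
  after D2: wrote 4B at 0x1a = 4aecc107
  after D3: wrote 2B at 0x0c = 4aec
query mem[0x08]=0x85, mem[0x11]=0x8f, mem[0x10]=0x89, mem[0x0d]=0xec, mem[0x16]=0x38

MEM[0x08,0x11,0x10,0x0d,0x16] = 85 8f 89 ec 38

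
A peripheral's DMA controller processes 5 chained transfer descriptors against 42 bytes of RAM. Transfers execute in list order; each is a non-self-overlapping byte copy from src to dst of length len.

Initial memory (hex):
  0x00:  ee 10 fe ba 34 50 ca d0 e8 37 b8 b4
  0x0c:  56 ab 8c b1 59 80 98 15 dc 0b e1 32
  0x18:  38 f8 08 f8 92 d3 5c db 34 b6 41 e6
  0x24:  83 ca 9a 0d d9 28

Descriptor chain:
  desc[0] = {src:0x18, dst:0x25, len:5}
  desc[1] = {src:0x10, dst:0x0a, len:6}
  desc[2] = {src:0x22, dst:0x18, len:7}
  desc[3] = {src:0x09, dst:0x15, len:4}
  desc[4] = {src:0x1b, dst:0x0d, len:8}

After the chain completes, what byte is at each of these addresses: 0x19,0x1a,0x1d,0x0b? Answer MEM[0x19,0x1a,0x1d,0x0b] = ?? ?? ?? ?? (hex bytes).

D0: mem[0x25..0x29] <- [38 f8 08 f8 92]
D1: mem[0x0a..0x0f] <- [59 80 98 15 dc 0b]
D2: mem[0x18..0x1e] <- [41 e6 83 38 f8 08 f8]
D3: mem[0x15..0x18] <- [37 59 80 98]
D4: mem[0x0d..0x14] <- [38 f8 08 f8 db 34 b6 41]
query mem[0x19]=0xe6, mem[0x1a]=0x83, mem[0x1d]=0x08, mem[0x0b]=0x80

MEM[0x19,0x1a,0x1d,0x0b] = e6 83 08 80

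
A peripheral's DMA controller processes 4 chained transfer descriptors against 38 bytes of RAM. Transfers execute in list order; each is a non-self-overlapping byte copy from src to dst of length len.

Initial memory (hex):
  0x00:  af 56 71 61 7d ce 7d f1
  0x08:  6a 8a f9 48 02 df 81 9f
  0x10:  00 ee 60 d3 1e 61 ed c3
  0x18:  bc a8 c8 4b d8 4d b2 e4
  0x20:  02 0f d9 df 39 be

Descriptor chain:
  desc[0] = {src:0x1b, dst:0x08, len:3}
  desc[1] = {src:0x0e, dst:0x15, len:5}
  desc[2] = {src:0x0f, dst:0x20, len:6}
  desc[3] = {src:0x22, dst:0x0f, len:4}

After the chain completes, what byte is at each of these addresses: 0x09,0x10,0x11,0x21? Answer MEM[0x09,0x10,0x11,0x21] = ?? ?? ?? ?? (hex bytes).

MEM[0x09,0x10,0x11,0x21] = d8 60 d3 00

D0: mem[0x08..0x0a] <- [4b d8 4d]
D1: mem[0x15..0x19] <- [81 9f 00 ee 60]
D2: mem[0x20..0x25] <- [9f 00 ee 60 d3 1e]
D3: mem[0x0f..0x12] <- [ee 60 d3 1e]
query mem[0x09]=0xd8, mem[0x10]=0x60, mem[0x11]=0xd3, mem[0x21]=0x00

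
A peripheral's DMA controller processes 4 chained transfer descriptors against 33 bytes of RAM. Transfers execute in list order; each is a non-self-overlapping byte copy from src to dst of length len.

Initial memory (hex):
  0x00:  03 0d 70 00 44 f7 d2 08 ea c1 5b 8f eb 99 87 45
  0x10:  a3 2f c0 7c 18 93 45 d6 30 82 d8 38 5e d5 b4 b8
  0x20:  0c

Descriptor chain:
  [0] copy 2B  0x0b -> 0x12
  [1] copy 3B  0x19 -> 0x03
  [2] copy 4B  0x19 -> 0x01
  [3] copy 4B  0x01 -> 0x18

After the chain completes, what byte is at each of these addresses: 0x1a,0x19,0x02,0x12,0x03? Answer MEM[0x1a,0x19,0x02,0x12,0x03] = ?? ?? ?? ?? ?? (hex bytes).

MEM[0x1a,0x19,0x02,0x12,0x03] = 38 d8 d8 8f 38

  after D0: wrote 2B at 0x12 = 8feb
  after D1: wrote 3B at 0x03 = 82d838
  after D2: wrote 4B at 0x01 = 82d8385e
  after D3: wrote 4B at 0x18 = 82d8385e
query mem[0x1a]=0x38, mem[0x19]=0xd8, mem[0x02]=0xd8, mem[0x12]=0x8f, mem[0x03]=0x38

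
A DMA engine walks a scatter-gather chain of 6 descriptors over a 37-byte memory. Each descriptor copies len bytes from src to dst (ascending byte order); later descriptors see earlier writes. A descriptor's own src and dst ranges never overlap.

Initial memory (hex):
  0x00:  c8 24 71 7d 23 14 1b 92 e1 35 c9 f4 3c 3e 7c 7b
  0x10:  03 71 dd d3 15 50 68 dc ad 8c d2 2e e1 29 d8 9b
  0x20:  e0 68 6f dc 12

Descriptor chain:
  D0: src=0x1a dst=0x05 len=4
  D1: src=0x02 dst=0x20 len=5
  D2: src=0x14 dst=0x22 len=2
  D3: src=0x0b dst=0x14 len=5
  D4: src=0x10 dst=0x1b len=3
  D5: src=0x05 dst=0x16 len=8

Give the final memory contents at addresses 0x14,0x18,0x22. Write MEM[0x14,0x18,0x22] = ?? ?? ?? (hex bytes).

  after D0: wrote 4B at 0x05 = d22ee129
  after D1: wrote 5B at 0x20 = 717d23d22e
  after D2: wrote 2B at 0x22 = 1550
  after D3: wrote 5B at 0x14 = f43c3e7c7b
  after D4: wrote 3B at 0x1b = 0371dd
  after D5: wrote 8B at 0x16 = d22ee12935c9f43c
query mem[0x14]=0xf4, mem[0x18]=0xe1, mem[0x22]=0x15

MEM[0x14,0x18,0x22] = f4 e1 15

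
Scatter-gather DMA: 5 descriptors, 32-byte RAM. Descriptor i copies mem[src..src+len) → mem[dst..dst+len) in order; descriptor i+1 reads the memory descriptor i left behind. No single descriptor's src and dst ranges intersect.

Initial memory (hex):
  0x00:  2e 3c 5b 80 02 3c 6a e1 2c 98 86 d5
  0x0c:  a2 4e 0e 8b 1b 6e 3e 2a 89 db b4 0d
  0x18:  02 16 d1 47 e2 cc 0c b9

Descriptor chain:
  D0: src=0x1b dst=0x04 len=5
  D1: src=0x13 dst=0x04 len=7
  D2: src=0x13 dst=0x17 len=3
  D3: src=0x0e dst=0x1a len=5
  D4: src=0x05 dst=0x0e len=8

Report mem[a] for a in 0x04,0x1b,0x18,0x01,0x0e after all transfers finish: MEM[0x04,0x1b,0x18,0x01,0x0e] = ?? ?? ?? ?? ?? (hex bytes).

MEM[0x04,0x1b,0x18,0x01,0x0e] = 2a 8b 89 3c 89

#0 dst[0x04+5] := {0x47,0xe2,0xcc,0x0c,0xb9}
#1 dst[0x04+7] := {0x2a,0x89,0xdb,0xb4,0x0d,0x02,0x16}
#2 dst[0x17+3] := {0x2a,0x89,0xdb}
#3 dst[0x1a+5] := {0x0e,0x8b,0x1b,0x6e,0x3e}
#4 dst[0x0e+8] := {0x89,0xdb,0xb4,0x0d,0x02,0x16,0xd5,0xa2}
query mem[0x04]=0x2a, mem[0x1b]=0x8b, mem[0x18]=0x89, mem[0x01]=0x3c, mem[0x0e]=0x89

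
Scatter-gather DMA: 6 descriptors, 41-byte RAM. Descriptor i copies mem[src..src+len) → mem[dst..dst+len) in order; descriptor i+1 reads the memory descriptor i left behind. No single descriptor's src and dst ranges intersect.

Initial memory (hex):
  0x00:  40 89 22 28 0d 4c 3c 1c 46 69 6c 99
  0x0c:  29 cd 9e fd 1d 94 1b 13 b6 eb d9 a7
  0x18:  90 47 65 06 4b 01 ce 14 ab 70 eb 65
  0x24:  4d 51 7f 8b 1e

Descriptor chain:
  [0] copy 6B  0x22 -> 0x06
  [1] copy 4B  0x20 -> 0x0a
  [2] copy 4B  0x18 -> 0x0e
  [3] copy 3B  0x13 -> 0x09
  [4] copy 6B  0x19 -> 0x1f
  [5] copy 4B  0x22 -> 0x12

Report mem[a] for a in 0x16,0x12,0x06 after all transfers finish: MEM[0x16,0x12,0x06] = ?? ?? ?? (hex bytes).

D0: mem[0x06..0x0b] <- [eb 65 4d 51 7f 8b]
D1: mem[0x0a..0x0d] <- [ab 70 eb 65]
D2: mem[0x0e..0x11] <- [90 47 65 06]
D3: mem[0x09..0x0b] <- [13 b6 eb]
D4: mem[0x1f..0x24] <- [47 65 06 4b 01 ce]
D5: mem[0x12..0x15] <- [4b 01 ce 51]
query mem[0x16]=0xd9, mem[0x12]=0x4b, mem[0x06]=0xeb

MEM[0x16,0x12,0x06] = d9 4b eb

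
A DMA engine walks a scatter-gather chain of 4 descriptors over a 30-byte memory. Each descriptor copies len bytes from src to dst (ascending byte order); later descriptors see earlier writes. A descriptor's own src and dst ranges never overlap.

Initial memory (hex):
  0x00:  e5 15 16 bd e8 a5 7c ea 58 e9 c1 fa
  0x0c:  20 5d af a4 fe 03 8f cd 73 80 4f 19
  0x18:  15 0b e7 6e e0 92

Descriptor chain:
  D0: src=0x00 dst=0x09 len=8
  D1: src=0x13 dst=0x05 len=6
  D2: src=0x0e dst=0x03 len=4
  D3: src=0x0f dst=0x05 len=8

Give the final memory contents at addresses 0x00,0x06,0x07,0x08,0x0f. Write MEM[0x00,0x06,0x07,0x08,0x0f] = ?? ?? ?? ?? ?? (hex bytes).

#0 dst[0x09+8] := {0xe5,0x15,0x16,0xbd,0xe8,0xa5,0x7c,0xea}
#1 dst[0x05+6] := {0xcd,0x73,0x80,0x4f,0x19,0x15}
#2 dst[0x03+4] := {0xa5,0x7c,0xea,0x03}
#3 dst[0x05+8] := {0x7c,0xea,0x03,0x8f,0xcd,0x73,0x80,0x4f}
query mem[0x00]=0xe5, mem[0x06]=0xea, mem[0x07]=0x03, mem[0x08]=0x8f, mem[0x0f]=0x7c

MEM[0x00,0x06,0x07,0x08,0x0f] = e5 ea 03 8f 7c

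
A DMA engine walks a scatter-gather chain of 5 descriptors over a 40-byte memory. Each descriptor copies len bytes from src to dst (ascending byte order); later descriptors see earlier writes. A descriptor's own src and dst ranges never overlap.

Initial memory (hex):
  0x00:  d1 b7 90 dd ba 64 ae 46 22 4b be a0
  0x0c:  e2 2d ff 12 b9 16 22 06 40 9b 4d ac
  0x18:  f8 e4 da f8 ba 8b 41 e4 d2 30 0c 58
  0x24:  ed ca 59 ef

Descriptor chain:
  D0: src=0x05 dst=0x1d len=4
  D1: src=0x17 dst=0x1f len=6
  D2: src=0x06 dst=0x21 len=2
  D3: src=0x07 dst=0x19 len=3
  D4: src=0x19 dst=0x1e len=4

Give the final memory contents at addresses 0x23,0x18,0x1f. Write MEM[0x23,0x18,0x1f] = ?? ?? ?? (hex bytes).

MEM[0x23,0x18,0x1f] = f8 f8 22

#0 dst[0x1d+4] := {0x64,0xae,0x46,0x22}
#1 dst[0x1f+6] := {0xac,0xf8,0xe4,0xda,0xf8,0xba}
#2 dst[0x21+2] := {0xae,0x46}
#3 dst[0x19+3] := {0x46,0x22,0x4b}
#4 dst[0x1e+4] := {0x46,0x22,0x4b,0xba}
query mem[0x23]=0xf8, mem[0x18]=0xf8, mem[0x1f]=0x22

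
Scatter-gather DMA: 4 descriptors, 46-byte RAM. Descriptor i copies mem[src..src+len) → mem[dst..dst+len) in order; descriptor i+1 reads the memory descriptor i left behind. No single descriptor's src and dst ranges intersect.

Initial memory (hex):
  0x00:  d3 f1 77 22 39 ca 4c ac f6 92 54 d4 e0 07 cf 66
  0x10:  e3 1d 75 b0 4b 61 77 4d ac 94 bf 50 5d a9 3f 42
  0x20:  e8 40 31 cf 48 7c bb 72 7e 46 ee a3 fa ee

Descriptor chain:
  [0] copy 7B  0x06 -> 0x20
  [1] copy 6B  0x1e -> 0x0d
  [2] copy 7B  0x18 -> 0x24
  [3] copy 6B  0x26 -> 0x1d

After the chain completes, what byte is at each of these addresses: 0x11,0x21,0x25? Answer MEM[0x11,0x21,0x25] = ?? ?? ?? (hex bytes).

MEM[0x11,0x21,0x25] = f6 3f 94

D0: mem[0x20..0x26] <- [4c ac f6 92 54 d4 e0]
D1: mem[0x0d..0x12] <- [3f 42 4c ac f6 92]
D2: mem[0x24..0x2a] <- [ac 94 bf 50 5d a9 3f]
D3: mem[0x1d..0x22] <- [bf 50 5d a9 3f a3]
query mem[0x11]=0xf6, mem[0x21]=0x3f, mem[0x25]=0x94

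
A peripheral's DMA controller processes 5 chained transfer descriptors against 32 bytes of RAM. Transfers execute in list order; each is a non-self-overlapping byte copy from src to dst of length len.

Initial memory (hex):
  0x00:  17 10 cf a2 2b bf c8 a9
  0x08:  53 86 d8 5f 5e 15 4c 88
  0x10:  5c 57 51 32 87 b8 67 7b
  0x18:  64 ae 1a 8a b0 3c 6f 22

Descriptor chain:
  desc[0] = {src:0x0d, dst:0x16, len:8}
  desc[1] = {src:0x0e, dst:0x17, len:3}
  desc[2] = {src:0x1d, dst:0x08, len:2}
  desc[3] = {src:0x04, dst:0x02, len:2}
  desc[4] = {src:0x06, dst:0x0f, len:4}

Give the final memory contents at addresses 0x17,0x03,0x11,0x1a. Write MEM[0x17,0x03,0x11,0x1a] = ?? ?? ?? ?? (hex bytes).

[0] 0x0d->0x16 len=8 : 15 4c 88 5c 57 51 32 87
[1] 0x0e->0x17 len=3 : 4c 88 5c
[2] 0x1d->0x08 len=2 : 87 6f
[3] 0x04->0x02 len=2 : 2b bf
[4] 0x06->0x0f len=4 : c8 a9 87 6f
query mem[0x17]=0x4c, mem[0x03]=0xbf, mem[0x11]=0x87, mem[0x1a]=0x57

MEM[0x17,0x03,0x11,0x1a] = 4c bf 87 57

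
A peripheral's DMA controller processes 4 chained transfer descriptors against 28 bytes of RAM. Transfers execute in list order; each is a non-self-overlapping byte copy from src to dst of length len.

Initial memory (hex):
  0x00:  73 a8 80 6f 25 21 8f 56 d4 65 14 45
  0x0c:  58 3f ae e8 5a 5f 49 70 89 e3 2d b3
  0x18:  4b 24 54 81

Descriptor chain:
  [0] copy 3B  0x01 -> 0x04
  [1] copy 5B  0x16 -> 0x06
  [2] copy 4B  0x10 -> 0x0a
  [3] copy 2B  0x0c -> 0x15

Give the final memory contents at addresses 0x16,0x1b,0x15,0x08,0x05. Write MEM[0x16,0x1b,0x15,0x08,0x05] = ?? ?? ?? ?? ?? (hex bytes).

D0: mem[0x04..0x06] <- [a8 80 6f]
D1: mem[0x06..0x0a] <- [2d b3 4b 24 54]
D2: mem[0x0a..0x0d] <- [5a 5f 49 70]
D3: mem[0x15..0x16] <- [49 70]
query mem[0x16]=0x70, mem[0x1b]=0x81, mem[0x15]=0x49, mem[0x08]=0x4b, mem[0x05]=0x80

MEM[0x16,0x1b,0x15,0x08,0x05] = 70 81 49 4b 80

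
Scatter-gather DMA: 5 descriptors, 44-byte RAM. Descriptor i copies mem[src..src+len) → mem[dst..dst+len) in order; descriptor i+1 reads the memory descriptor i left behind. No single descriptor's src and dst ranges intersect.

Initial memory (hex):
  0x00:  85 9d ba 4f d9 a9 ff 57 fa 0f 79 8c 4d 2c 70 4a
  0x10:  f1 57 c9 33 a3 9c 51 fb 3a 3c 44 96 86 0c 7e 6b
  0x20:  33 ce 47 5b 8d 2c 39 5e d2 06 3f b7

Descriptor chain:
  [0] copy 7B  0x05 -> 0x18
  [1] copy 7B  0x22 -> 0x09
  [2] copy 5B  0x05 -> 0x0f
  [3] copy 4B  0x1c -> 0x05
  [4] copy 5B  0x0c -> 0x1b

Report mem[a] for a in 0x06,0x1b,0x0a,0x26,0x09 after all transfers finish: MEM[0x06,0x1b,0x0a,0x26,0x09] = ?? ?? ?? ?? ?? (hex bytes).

  after D0: wrote 7B at 0x18 = a9ff57fa0f798c
  after D1: wrote 7B at 0x09 = 475b8d2c395ed2
  after D2: wrote 5B at 0x0f = a9ff57fa47
  after D3: wrote 4B at 0x05 = 0f798c6b
  after D4: wrote 5B at 0x1b = 2c395ea9ff
query mem[0x06]=0x79, mem[0x1b]=0x2c, mem[0x0a]=0x5b, mem[0x26]=0x39, mem[0x09]=0x47

MEM[0x06,0x1b,0x0a,0x26,0x09] = 79 2c 5b 39 47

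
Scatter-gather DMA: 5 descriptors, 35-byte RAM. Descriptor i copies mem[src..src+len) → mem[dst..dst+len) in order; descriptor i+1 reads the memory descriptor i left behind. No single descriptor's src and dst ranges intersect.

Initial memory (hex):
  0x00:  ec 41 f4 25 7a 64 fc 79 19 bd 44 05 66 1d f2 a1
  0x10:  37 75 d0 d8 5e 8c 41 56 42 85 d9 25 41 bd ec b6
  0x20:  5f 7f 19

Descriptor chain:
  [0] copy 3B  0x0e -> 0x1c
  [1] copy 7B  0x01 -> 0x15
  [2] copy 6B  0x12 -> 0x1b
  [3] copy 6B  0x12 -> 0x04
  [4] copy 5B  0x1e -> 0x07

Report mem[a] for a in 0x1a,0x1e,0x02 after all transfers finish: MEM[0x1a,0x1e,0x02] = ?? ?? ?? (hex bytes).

[0] 0x0e->0x1c len=3 : f2 a1 37
[1] 0x01->0x15 len=7 : 41 f4 25 7a 64 fc 79
[2] 0x12->0x1b len=6 : d0 d8 5e 41 f4 25
[3] 0x12->0x04 len=6 : d0 d8 5e 41 f4 25
[4] 0x1e->0x07 len=5 : 41 f4 25 7f 19
query mem[0x1a]=0xfc, mem[0x1e]=0x41, mem[0x02]=0xf4

MEM[0x1a,0x1e,0x02] = fc 41 f4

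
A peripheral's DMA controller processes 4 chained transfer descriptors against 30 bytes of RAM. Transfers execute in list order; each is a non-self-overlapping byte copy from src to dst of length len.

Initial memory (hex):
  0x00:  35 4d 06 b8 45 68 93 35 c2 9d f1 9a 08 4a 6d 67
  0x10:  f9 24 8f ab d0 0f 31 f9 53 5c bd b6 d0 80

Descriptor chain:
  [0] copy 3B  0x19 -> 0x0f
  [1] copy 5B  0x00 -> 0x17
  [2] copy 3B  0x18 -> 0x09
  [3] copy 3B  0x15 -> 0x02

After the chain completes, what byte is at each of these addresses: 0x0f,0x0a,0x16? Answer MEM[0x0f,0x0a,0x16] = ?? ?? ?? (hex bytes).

MEM[0x0f,0x0a,0x16] = 5c 06 31

#0 dst[0x0f+3] := {0x5c,0xbd,0xb6}
#1 dst[0x17+5] := {0x35,0x4d,0x06,0xb8,0x45}
#2 dst[0x09+3] := {0x4d,0x06,0xb8}
#3 dst[0x02+3] := {0x0f,0x31,0x35}
query mem[0x0f]=0x5c, mem[0x0a]=0x06, mem[0x16]=0x31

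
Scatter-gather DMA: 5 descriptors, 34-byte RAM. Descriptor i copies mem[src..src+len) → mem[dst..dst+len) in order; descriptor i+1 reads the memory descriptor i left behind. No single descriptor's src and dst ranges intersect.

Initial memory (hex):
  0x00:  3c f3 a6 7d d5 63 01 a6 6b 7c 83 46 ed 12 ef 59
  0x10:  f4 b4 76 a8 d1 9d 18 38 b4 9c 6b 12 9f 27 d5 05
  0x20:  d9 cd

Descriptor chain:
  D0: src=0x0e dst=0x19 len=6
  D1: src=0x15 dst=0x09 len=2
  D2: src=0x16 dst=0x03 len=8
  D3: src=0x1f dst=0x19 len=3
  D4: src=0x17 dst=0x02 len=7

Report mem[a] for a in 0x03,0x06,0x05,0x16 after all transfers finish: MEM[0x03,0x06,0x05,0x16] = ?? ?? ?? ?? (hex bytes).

D0: mem[0x19..0x1e] <- [ef 59 f4 b4 76 a8]
D1: mem[0x09..0x0a] <- [9d 18]
D2: mem[0x03..0x0a] <- [18 38 b4 ef 59 f4 b4 76]
D3: mem[0x19..0x1b] <- [05 d9 cd]
D4: mem[0x02..0x08] <- [38 b4 05 d9 cd b4 76]
query mem[0x03]=0xb4, mem[0x06]=0xcd, mem[0x05]=0xd9, mem[0x16]=0x18

MEM[0x03,0x06,0x05,0x16] = b4 cd d9 18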